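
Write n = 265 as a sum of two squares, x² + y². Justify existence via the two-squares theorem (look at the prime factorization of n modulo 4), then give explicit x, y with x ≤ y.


Step 1: Factor n = 265 = 5 · 53.
Step 2: Check the mod-4 condition on each prime factor: 5 ≡ 1 (mod 4), exponent 1; 53 ≡ 1 (mod 4), exponent 1.
All primes ≡ 3 (mod 4) appear to even exponent (or don't appear), so by the two-squares theorem n IS expressible as a sum of two squares.
Step 3: Build a representation. Here n = 5 · 53 is a product of primes ≡ 1 (mod 4). Each prime p ≡ 1 (mod 4) is itself a sum of two squares; find a² by testing p − a² for a perfect square:
  5: 5 − 1² = 4 = 2² ⇒ 5 = 1² + 2².
  53: 53 − 1² = 52, 53 − 2² = 49 = 7² ⇒ 53 = 2² + 7².
  Combine using the Brahmagupta–Fibonacci identity (a² + b²)(c² + d²) = (ac − bd)² + (ad + bc)² = (ac + bd)² + (ad − bc)²:
  5 · 53 = 265: from (1² + 2²)(2² + 7²), take (1·2 − 2·7, 1·7 + 2·2) = (2 − 14, 7 + 4) = (-12, 11); dropping signs (only squares matter) gives (12, 11); check 12² + 11² = 144 + 121 = 265 ✓.
Step 4: Order so x ≤ y and verify: 11² + 12² = 121 + 144 = 265 = n. ✓

n = 265 = 11² + 12² (one valid representation with x ≤ y).


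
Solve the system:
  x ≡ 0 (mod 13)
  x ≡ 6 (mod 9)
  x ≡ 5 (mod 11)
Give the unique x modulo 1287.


Moduli 13, 9, 11 are pairwise coprime; by CRT there is a unique solution modulo M = 13 · 9 · 11 = 1287.
Solve pairwise, accumulating the modulus:
  Start with x ≡ 0 (mod 13).
  Combine with x ≡ 6 (mod 9): since gcd(13, 9) = 1, we get a unique residue mod 117.
    Write x = 0 + 13·t and substitute into x ≡ 6 (mod 9): 13·t ≡ 6 − 0 = 6 (mod 9).
    Reduce coefficients mod 9: 4·t ≡ 6 (mod 9).
    The inverse of 4 mod 9 is 7 (since 4·7 = 28 = 3·9 + 1), so t ≡ 7·6 = 42 ≡ 6 (mod 9).
    Then x = 0 + 13·6 = 78, valid modulo lcm(13, 9) = 117: x ≡ 78 (mod 117).
  Combine with x ≡ 5 (mod 11): since gcd(117, 11) = 1, we get a unique residue mod 1287.
    Write x = 78 + 117·t and substitute into x ≡ 5 (mod 11): 117·t ≡ 5 − 78 = -73 (mod 11).
    Reduce coefficients mod 11: 7·t ≡ 4 (mod 11).
    The inverse of 7 mod 11 is 8 (since 7·8 = 56 = 5·11 + 1), so t ≡ 8·4 = 32 ≡ 10 (mod 11).
    Then x = 78 + 117·10 = 1248, valid modulo lcm(117, 11) = 1287: x ≡ 1248 (mod 1287).
Verify: 1248 mod 13 = 0 ✓, 1248 mod 9 = 6 ✓, 1248 mod 11 = 5 ✓.

x ≡ 1248 (mod 1287).


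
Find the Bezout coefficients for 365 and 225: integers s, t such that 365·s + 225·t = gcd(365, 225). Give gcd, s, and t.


Euclidean algorithm on (365, 225) — divide until remainder is 0:
  365 = 1 · 225 + 140
  225 = 1 · 140 + 85
  140 = 1 · 85 + 55
  85 = 1 · 55 + 30
  55 = 1 · 30 + 25
  30 = 1 · 25 + 5
  25 = 5 · 5 + 0
gcd(365, 225) = 5.
Track Bezout coefficients alongside the remainders: start with r₀ = 365 = a·1 + b·0 (s = 1, t = 0) and r₁ = 225 = a·0 + b·1 (s = 0, t = 1); each new remainder r_{k+1} = r_{k-1} − q_k·r_k inherits s_{k+1} = s_{k-1} − q_k·s_k, t_{k+1} = t_{k-1} − q_k·t_k, so r_k = a·s_k + b·t_k at every step:
  q = 1: r = 140, s = 1 − 1·0 = 1, t = 0 − 1·1 = -1  (check: 365·1 + 225·(-1) = 140)
  q = 1: r = 85, s = 0 − 1·1 = -1, t = 1 − 1·(-1) = 2  (check: 365·(-1) + 225·2 = 85)
  q = 1: r = 55, s = 1 − 1·(-1) = 2, t = -1 − 1·2 = -3  (check: 365·2 + 225·(-3) = 55)
  q = 1: r = 30, s = -1 − 1·2 = -3, t = 2 − 1·(-3) = 5  (check: 365·(-3) + 225·5 = 30)
  q = 1: r = 25, s = 2 − 1·(-3) = 5, t = -3 − 1·5 = -8  (check: 365·5 + 225·(-8) = 25)
  q = 1: r = 5, s = -3 − 1·5 = -8, t = 5 − 1·(-8) = 13  (check: 365·(-8) + 225·13 = 5)
The row with r = 5 (the gcd) gives the Bezout coefficients s = -8, t = 13.
Result: 365 · (-8) + 225 · (13) = 5.

gcd(365, 225) = 5; s = -8, t = 13 (check: 365·(-8) + 225·13 = 5).


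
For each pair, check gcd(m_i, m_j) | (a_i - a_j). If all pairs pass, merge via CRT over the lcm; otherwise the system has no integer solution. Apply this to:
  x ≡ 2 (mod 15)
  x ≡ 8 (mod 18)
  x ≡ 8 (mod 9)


Moduli 15, 18, 9 are not pairwise coprime, so CRT works modulo lcm(m_i) when all pairwise compatibility conditions hold.
Pairwise compatibility: gcd(m_i, m_j) must divide a_i - a_j for every pair.
Merge one congruence at a time:
  Start: x ≡ 2 (mod 15).
  Combine with x ≡ 8 (mod 18): gcd(15, 18) = 3; 8 - 2 = 6, which IS divisible by 3, so compatible.
    Write x = 2 + 15·t and substitute into x ≡ 8 (mod 18): 15·t ≡ 8 − 2 = 6 (mod 18).
    Divide the congruence (and modulus) by g = 3: 5·t ≡ 2 (mod 6).
    The inverse of 5 mod 6 is 5 (since 5·5 = 25 = 4·6 + 1), so t ≡ 5·2 = 10 ≡ 4 (mod 6).
    Then x = 2 + 15·4 = 62, valid modulo lcm(15, 18) = 90: x ≡ 62 (mod 90).
  Combine with x ≡ 8 (mod 9): gcd(90, 9) = 9; 8 - 62 = -54, which IS divisible by 9, so compatible.
    Write x = 62 + 90·t and substitute into x ≡ 8 (mod 9): 90·t ≡ 8 − 62 = -54 (mod 9).
    Divide the congruence (and modulus) by g = 9: 10·t ≡ -6 (mod 1).
    Modulo 1 every t works; take t = 0.
    Then x = 62 + 90·0 = 62, valid modulo lcm(90, 9) = 90: x ≡ 62 (mod 90).
Verify: 62 mod 15 = 2, 62 mod 18 = 8, 62 mod 9 = 8.

x ≡ 62 (mod 90).


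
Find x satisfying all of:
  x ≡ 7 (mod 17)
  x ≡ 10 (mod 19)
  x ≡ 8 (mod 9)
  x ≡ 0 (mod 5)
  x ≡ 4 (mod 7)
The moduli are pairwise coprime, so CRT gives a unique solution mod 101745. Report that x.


Product of moduli M = 17 · 19 · 9 · 5 · 7 = 101745.
Merge one congruence at a time:
  Start: x ≡ 7 (mod 17).
  Combine with x ≡ 10 (mod 19); new modulus lcm = 323.
    Write x = 7 + 17·t and substitute into x ≡ 10 (mod 19): 17·t ≡ 10 − 7 = 3 (mod 19).
    The inverse of 17 mod 19 is 9 (since 17·9 = 153 = 8·19 + 1), so t ≡ 9·3 = 27 ≡ 8 (mod 19).
    Then x = 7 + 17·8 = 143, valid modulo lcm(17, 19) = 323: x ≡ 143 (mod 323).
  Combine with x ≡ 8 (mod 9); new modulus lcm = 2907.
    Write x = 143 + 323·t and substitute into x ≡ 8 (mod 9): 323·t ≡ 8 − 143 = -135 (mod 9).
    Reduce coefficients mod 9: 8·t ≡ 0 (mod 9).
    The inverse of 8 mod 9 is 8 (since 8·8 = 64 = 7·9 + 1), so t ≡ 8·0 = 0 ≡ 0 (mod 9).
    Then x = 143 + 323·0 = 143, valid modulo lcm(323, 9) = 2907: x ≡ 143 (mod 2907).
  Combine with x ≡ 0 (mod 5); new modulus lcm = 14535.
    Write x = 143 + 2907·t and substitute into x ≡ 0 (mod 5): 2907·t ≡ 0 − 143 = -143 (mod 5).
    Reduce coefficients mod 5: 2·t ≡ 2 (mod 5).
    The inverse of 2 mod 5 is 3 (since 2·3 = 6 = 1·5 + 1), so t ≡ 3·2 = 6 ≡ 1 (mod 5).
    Then x = 143 + 2907·1 = 3050, valid modulo lcm(2907, 5) = 14535: x ≡ 3050 (mod 14535).
  Combine with x ≡ 4 (mod 7); new modulus lcm = 101745.
    Write x = 3050 + 14535·t and substitute into x ≡ 4 (mod 7): 14535·t ≡ 4 − 3050 = -3046 (mod 7).
    Reduce coefficients mod 7: 3·t ≡ 6 (mod 7).
    The inverse of 3 mod 7 is 5 (since 3·5 = 15 = 2·7 + 1), so t ≡ 5·6 = 30 ≡ 2 (mod 7).
    Then x = 3050 + 14535·2 = 32120, valid modulo lcm(14535, 7) = 101745: x ≡ 32120 (mod 101745).
Verify against each original: 32120 mod 17 = 7, 32120 mod 19 = 10, 32120 mod 9 = 8, 32120 mod 5 = 0, 32120 mod 7 = 4.

x ≡ 32120 (mod 101745).


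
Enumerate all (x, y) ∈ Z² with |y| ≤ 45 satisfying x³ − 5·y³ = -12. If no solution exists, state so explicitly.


The equation is x³ - 5y³ = -12. For fixed y, x³ = 5·y³ − 12, so a solution requires the RHS to be a perfect cube.
Strategy: iterate y from -45 to 45, compute RHS = 5·y³ − 12, and check whether it is a (positive or negative) perfect cube.
Check small values of y:
  y = 0: RHS = -12 is not a perfect cube.
  y = 1: RHS = -7 is not a perfect cube.
  y = -1: RHS = -17 is not a perfect cube.
  y = 2: RHS = 28 is not a perfect cube.
  y = -2: RHS = -52 is not a perfect cube.
  y = 3: RHS = 123 is not a perfect cube.
  y = -3: RHS = -147 is not a perfect cube.
Continuing the search up to |y| = 45 finds no solutions either.
No (x, y) in the scanned range satisfies the equation.

No integer solutions with |y| ≤ 45.


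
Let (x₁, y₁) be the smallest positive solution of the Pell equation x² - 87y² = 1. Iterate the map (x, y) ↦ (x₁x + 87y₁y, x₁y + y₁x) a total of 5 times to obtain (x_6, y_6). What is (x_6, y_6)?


Step 1: Find the fundamental solution (x₁, y₁) of x² - 87y² = 1.
  Expand √87 as a continued fraction. a₀ = ⌊√87⌋ = 9; iterate m_{k+1} = d_k·a_k − m_k, d_{k+1} = (87 − m_{k+1}²)/d_k, a_{k+1} = ⌊(a₀ + m_{k+1})/d_{k+1}⌋ (starting m₀ = 0, d₀ = 1), with convergents p_k = a_k·p_{k-1} + p_{k-2}, q_k = a_k·q_{k-1} + q_{k-2} (p₋₁ = 1, q₋₁ = 0):
  k = 0: a₀ = 9; p₀/q₀ = 9/1; p₀² − 87·q₀² = 81 − 87 = -6.
  k = 1: m = 9, d = 6, a = ⌊(9 + 9)/6⌋ = 3; p/q = (3·9 + 1)/(3·1 + 0) = 28/3; p² − 87·q² = 784 − 783 = 1.
  The first convergent with p² − 87·q² = 1 gives the fundamental solution (x₁, y₁) = (28, 3).
Step 2: Apply the recurrence (x_{n+1}, y_{n+1}) = (x₁x_n + 87y₁y_n, x₁y_n + y₁x_n) repeatedly.
  From (x_1, y_1) = (28, 3): x_2 = 28·28 + 87·3·3 = 1567; y_2 = 28·3 + 3·28 = 168.
  From (x_2, y_2) = (1567, 168): x_3 = 28·1567 + 87·3·168 = 87724; y_3 = 28·168 + 3·1567 = 9405.
  From (x_3, y_3) = (87724, 9405): x_4 = 28·87724 + 87·3·9405 = 4910977; y_4 = 28·9405 + 3·87724 = 526512.
  From (x_4, y_4) = (4910977, 526512): x_5 = 28·4910977 + 87·3·526512 = 274926988; y_5 = 28·526512 + 3·4910977 = 29475267.
  From (x_5, y_5) = (274926988, 29475267): x_6 = 28·274926988 + 87·3·29475267 = 15391000351; y_6 = 28·29475267 + 3·274926988 = 1650088440.
Step 3: Verify x_6² - 87·y_6² = 236882891804482123201 - 236882891804482123200 = 1 (should be 1). ✓

(x_1, y_1) = (28, 3); (x_6, y_6) = (15391000351, 1650088440).


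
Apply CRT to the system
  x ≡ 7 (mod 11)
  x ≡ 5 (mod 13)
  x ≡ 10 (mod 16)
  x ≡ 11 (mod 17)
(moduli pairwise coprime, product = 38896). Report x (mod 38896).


Product of moduli M = 11 · 13 · 16 · 17 = 38896.
Merge one congruence at a time:
  Start: x ≡ 7 (mod 11).
  Combine with x ≡ 5 (mod 13); new modulus lcm = 143.
    Write x = 7 + 11·t and substitute into x ≡ 5 (mod 13): 11·t ≡ 5 − 7 = -2 (mod 13).
    Reduce coefficients mod 13: 11·t ≡ 11 (mod 13).
    The inverse of 11 mod 13 is 6 (since 11·6 = 66 = 5·13 + 1), so t ≡ 6·11 = 66 ≡ 1 (mod 13).
    Then x = 7 + 11·1 = 18, valid modulo lcm(11, 13) = 143: x ≡ 18 (mod 143).
  Combine with x ≡ 10 (mod 16); new modulus lcm = 2288.
    Write x = 18 + 143·t and substitute into x ≡ 10 (mod 16): 143·t ≡ 10 − 18 = -8 (mod 16).
    Reduce coefficients mod 16: 15·t ≡ 8 (mod 16).
    The inverse of 15 mod 16 is 15 (since 15·15 = 225 = 14·16 + 1), so t ≡ 15·8 = 120 ≡ 8 (mod 16).
    Then x = 18 + 143·8 = 1162, valid modulo lcm(143, 16) = 2288: x ≡ 1162 (mod 2288).
  Combine with x ≡ 11 (mod 17); new modulus lcm = 38896.
    Write x = 1162 + 2288·t and substitute into x ≡ 11 (mod 17): 2288·t ≡ 11 − 1162 = -1151 (mod 17).
    Reduce coefficients mod 17: 10·t ≡ 5 (mod 17).
    The inverse of 10 mod 17 is 12 (since 10·12 = 120 = 7·17 + 1), so t ≡ 12·5 = 60 ≡ 9 (mod 17).
    Then x = 1162 + 2288·9 = 21754, valid modulo lcm(2288, 17) = 38896: x ≡ 21754 (mod 38896).
Verify against each original: 21754 mod 11 = 7, 21754 mod 13 = 5, 21754 mod 16 = 10, 21754 mod 17 = 11.

x ≡ 21754 (mod 38896).


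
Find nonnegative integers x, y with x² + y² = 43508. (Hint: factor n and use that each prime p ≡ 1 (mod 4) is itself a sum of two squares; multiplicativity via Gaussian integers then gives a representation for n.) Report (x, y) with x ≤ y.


Step 1: Factor n = 43508 = 2^2 · 73 · 149.
Step 2: Check the mod-4 condition on each prime factor: 2 = 2 (special); 73 ≡ 1 (mod 4), exponent 1; 149 ≡ 1 (mod 4), exponent 1.
All primes ≡ 3 (mod 4) appear to even exponent (or don't appear), so by the two-squares theorem n IS expressible as a sum of two squares.
Step 3: Build a representation. Group n = k² · m with k = 2 and m = 73 · 149 = 10877 (a product of primes ≡ 1 (mod 4)); a representation of m scales to one of n via (k·x)² + (k·y)² = k²(x² + y²). Each prime p ≡ 1 (mod 4) is itself a sum of two squares; find a² by testing p − a² for a perfect square:
  73: 73 − 1² = 72, 73 − 2² = 69, 73 − 3² = 64 = 8² ⇒ 73 = 3² + 8².
  149: 149 − 1² = 148, 149 − 2² = 145, 149 − 3² = 140, 149 − 4² = 133, 149 − 5² = 124, 149 − 6² = 113, 149 − 7² = 100 = 10² ⇒ 149 = 7² + 10².
  Combine using the Brahmagupta–Fibonacci identity (a² + b²)(c² + d²) = (ac − bd)² + (ad + bc)² = (ac + bd)² + (ad − bc)²:
  73 · 149 = 10877: from (3² + 8²)(7² + 10²), take (3·7 − 8·10, 3·10 + 8·7) = (21 − 80, 30 + 56) = (-59, 86); dropping signs (only squares matter) gives (59, 86); check 59² + 86² = 3481 + 7396 = 10877 ✓.
  Scale by k = 2: (2·59, 2·86) = (118, 172).
Step 4: Order so x ≤ y and verify: 118² + 172² = 13924 + 29584 = 43508 = n. ✓

n = 43508 = 118² + 172² (one valid representation with x ≤ y).


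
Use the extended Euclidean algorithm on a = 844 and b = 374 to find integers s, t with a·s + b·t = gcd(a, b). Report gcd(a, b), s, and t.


Euclidean algorithm on (844, 374) — divide until remainder is 0:
  844 = 2 · 374 + 96
  374 = 3 · 96 + 86
  96 = 1 · 86 + 10
  86 = 8 · 10 + 6
  10 = 1 · 6 + 4
  6 = 1 · 4 + 2
  4 = 2 · 2 + 0
gcd(844, 374) = 2.
Track Bezout coefficients alongside the remainders: start with r₀ = 844 = a·1 + b·0 (s = 1, t = 0) and r₁ = 374 = a·0 + b·1 (s = 0, t = 1); each new remainder r_{k+1} = r_{k-1} − q_k·r_k inherits s_{k+1} = s_{k-1} − q_k·s_k, t_{k+1} = t_{k-1} − q_k·t_k, so r_k = a·s_k + b·t_k at every step:
  q = 2: r = 96, s = 1 − 2·0 = 1, t = 0 − 2·1 = -2  (check: 844·1 + 374·(-2) = 96)
  q = 3: r = 86, s = 0 − 3·1 = -3, t = 1 − 3·(-2) = 7  (check: 844·(-3) + 374·7 = 86)
  q = 1: r = 10, s = 1 − 1·(-3) = 4, t = -2 − 1·7 = -9  (check: 844·4 + 374·(-9) = 10)
  q = 8: r = 6, s = -3 − 8·4 = -35, t = 7 − 8·(-9) = 79  (check: 844·(-35) + 374·79 = 6)
  q = 1: r = 4, s = 4 − 1·(-35) = 39, t = -9 − 1·79 = -88  (check: 844·39 + 374·(-88) = 4)
  q = 1: r = 2, s = -35 − 1·39 = -74, t = 79 − 1·(-88) = 167  (check: 844·(-74) + 374·167 = 2)
The row with r = 2 (the gcd) gives the Bezout coefficients s = -74, t = 167.
Result: 844 · (-74) + 374 · (167) = 2.

gcd(844, 374) = 2; s = -74, t = 167 (check: 844·(-74) + 374·167 = 2).


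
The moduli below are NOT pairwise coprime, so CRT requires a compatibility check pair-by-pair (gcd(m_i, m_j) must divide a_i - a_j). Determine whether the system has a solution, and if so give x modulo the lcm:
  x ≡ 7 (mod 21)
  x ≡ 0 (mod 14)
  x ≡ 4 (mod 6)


Moduli 21, 14, 6 are not pairwise coprime, so CRT works modulo lcm(m_i) when all pairwise compatibility conditions hold.
Pairwise compatibility: gcd(m_i, m_j) must divide a_i - a_j for every pair.
Merge one congruence at a time:
  Start: x ≡ 7 (mod 21).
  Combine with x ≡ 0 (mod 14): gcd(21, 14) = 7; 0 - 7 = -7, which IS divisible by 7, so compatible.
    Write x = 7 + 21·t and substitute into x ≡ 0 (mod 14): 21·t ≡ 0 − 7 = -7 (mod 14).
    Divide the congruence (and modulus) by g = 7: 3·t ≡ -1 (mod 2).
    Reduce coefficients mod 2: 1·t ≡ 1 (mod 2).
    So t ≡ 1 (mod 2).
    Then x = 7 + 21·1 = 28, valid modulo lcm(21, 14) = 42: x ≡ 28 (mod 42).
  Combine with x ≡ 4 (mod 6): gcd(42, 6) = 6; 4 - 28 = -24, which IS divisible by 6, so compatible.
    Write x = 28 + 42·t and substitute into x ≡ 4 (mod 6): 42·t ≡ 4 − 28 = -24 (mod 6).
    Divide the congruence (and modulus) by g = 6: 7·t ≡ -4 (mod 1).
    Modulo 1 every t works; take t = 0.
    Then x = 28 + 42·0 = 28, valid modulo lcm(42, 6) = 42: x ≡ 28 (mod 42).
Verify: 28 mod 21 = 7, 28 mod 14 = 0, 28 mod 6 = 4.

x ≡ 28 (mod 42).


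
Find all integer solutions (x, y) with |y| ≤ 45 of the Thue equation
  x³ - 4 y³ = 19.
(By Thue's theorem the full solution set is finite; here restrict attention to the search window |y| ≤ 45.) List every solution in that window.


The equation is x³ - 4y³ = 19. For fixed y, x³ = 4·y³ + 19, so a solution requires the RHS to be a perfect cube.
Strategy: iterate y from -45 to 45, compute RHS = 4·y³ + 19, and check whether it is a (positive or negative) perfect cube.
Check small values of y:
  y = 0: RHS = 19 is not a perfect cube.
  y = 1: RHS = 23 is not a perfect cube.
  y = -1: RHS = 15 is not a perfect cube.
  y = 2: RHS = 51 is not a perfect cube.
  y = -2: RHS = -13 is not a perfect cube.
  y = 3: RHS = 127 is not a perfect cube.
  y = -3: RHS = -89 is not a perfect cube.
Continuing the search up to |y| = 45 finds no solutions either.
No (x, y) in the scanned range satisfies the equation.

No integer solutions with |y| ≤ 45.


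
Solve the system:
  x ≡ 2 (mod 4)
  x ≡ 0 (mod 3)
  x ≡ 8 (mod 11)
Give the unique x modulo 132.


Moduli 4, 3, 11 are pairwise coprime; by CRT there is a unique solution modulo M = 4 · 3 · 11 = 132.
Solve pairwise, accumulating the modulus:
  Start with x ≡ 2 (mod 4).
  Combine with x ≡ 0 (mod 3): since gcd(4, 3) = 1, we get a unique residue mod 12.
    Write x = 2 + 4·t and substitute into x ≡ 0 (mod 3): 4·t ≡ 0 − 2 = -2 (mod 3).
    Reduce coefficients mod 3: 1·t ≡ 1 (mod 3).
    So t ≡ 1 (mod 3).
    Then x = 2 + 4·1 = 6, valid modulo lcm(4, 3) = 12: x ≡ 6 (mod 12).
  Combine with x ≡ 8 (mod 11): since gcd(12, 11) = 1, we get a unique residue mod 132.
    Write x = 6 + 12·t and substitute into x ≡ 8 (mod 11): 12·t ≡ 8 − 6 = 2 (mod 11).
    Reduce coefficients mod 11: 1·t ≡ 2 (mod 11).
    So t ≡ 2 (mod 11).
    Then x = 6 + 12·2 = 30, valid modulo lcm(12, 11) = 132: x ≡ 30 (mod 132).
Verify: 30 mod 4 = 2 ✓, 30 mod 3 = 0 ✓, 30 mod 11 = 8 ✓.

x ≡ 30 (mod 132).


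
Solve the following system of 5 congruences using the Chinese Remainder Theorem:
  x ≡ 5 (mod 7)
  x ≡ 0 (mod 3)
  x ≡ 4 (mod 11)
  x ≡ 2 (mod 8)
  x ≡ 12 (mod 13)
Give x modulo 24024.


Product of moduli M = 7 · 3 · 11 · 8 · 13 = 24024.
Merge one congruence at a time:
  Start: x ≡ 5 (mod 7).
  Combine with x ≡ 0 (mod 3); new modulus lcm = 21.
    Write x = 5 + 7·t and substitute into x ≡ 0 (mod 3): 7·t ≡ 0 − 5 = -5 (mod 3).
    Reduce coefficients mod 3: 1·t ≡ 1 (mod 3).
    So t ≡ 1 (mod 3).
    Then x = 5 + 7·1 = 12, valid modulo lcm(7, 3) = 21: x ≡ 12 (mod 21).
  Combine with x ≡ 4 (mod 11); new modulus lcm = 231.
    Write x = 12 + 21·t and substitute into x ≡ 4 (mod 11): 21·t ≡ 4 − 12 = -8 (mod 11).
    Reduce coefficients mod 11: 10·t ≡ 3 (mod 11).
    The inverse of 10 mod 11 is 10 (since 10·10 = 100 = 9·11 + 1), so t ≡ 10·3 = 30 ≡ 8 (mod 11).
    Then x = 12 + 21·8 = 180, valid modulo lcm(21, 11) = 231: x ≡ 180 (mod 231).
  Combine with x ≡ 2 (mod 8); new modulus lcm = 1848.
    Write x = 180 + 231·t and substitute into x ≡ 2 (mod 8): 231·t ≡ 2 − 180 = -178 (mod 8).
    Reduce coefficients mod 8: 7·t ≡ 6 (mod 8).
    The inverse of 7 mod 8 is 7 (since 7·7 = 49 = 6·8 + 1), so t ≡ 7·6 = 42 ≡ 2 (mod 8).
    Then x = 180 + 231·2 = 642, valid modulo lcm(231, 8) = 1848: x ≡ 642 (mod 1848).
  Combine with x ≡ 12 (mod 13); new modulus lcm = 24024.
    Write x = 642 + 1848·t and substitute into x ≡ 12 (mod 13): 1848·t ≡ 12 − 642 = -630 (mod 13).
    Reduce coefficients mod 13: 2·t ≡ 7 (mod 13).
    The inverse of 2 mod 13 is 7 (since 2·7 = 14 = 1·13 + 1), so t ≡ 7·7 = 49 ≡ 10 (mod 13).
    Then x = 642 + 1848·10 = 19122, valid modulo lcm(1848, 13) = 24024: x ≡ 19122 (mod 24024).
Verify against each original: 19122 mod 7 = 5, 19122 mod 3 = 0, 19122 mod 11 = 4, 19122 mod 8 = 2, 19122 mod 13 = 12.

x ≡ 19122 (mod 24024).


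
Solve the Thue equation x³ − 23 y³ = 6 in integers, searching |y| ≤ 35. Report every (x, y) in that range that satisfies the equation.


The equation is x³ - 23y³ = 6. For fixed y, x³ = 23·y³ + 6, so a solution requires the RHS to be a perfect cube.
Strategy: iterate y from -35 to 35, compute RHS = 23·y³ + 6, and check whether it is a (positive or negative) perfect cube.
Check small values of y:
  y = 0: RHS = 6 is not a perfect cube.
  y = 1: RHS = 29 is not a perfect cube.
  y = -1: RHS = -17 is not a perfect cube.
  y = 2: RHS = 190 is not a perfect cube.
  y = -2: RHS = -178 is not a perfect cube.
  y = 3: RHS = 627 is not a perfect cube.
  y = -3: RHS = -615 is not a perfect cube.
Continuing the search up to |y| = 35 finds no solutions either.
No (x, y) in the scanned range satisfies the equation.

No integer solutions with |y| ≤ 35.


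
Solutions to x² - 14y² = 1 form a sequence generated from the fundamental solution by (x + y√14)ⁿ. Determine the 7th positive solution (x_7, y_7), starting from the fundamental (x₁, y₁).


Step 1: Find the fundamental solution (x₁, y₁) of x² - 14y² = 1.
  Expand √14 as a continued fraction. a₀ = ⌊√14⌋ = 3; iterate m_{k+1} = d_k·a_k − m_k, d_{k+1} = (14 − m_{k+1}²)/d_k, a_{k+1} = ⌊(a₀ + m_{k+1})/d_{k+1}⌋ (starting m₀ = 0, d₀ = 1), with convergents p_k = a_k·p_{k-1} + p_{k-2}, q_k = a_k·q_{k-1} + q_{k-2} (p₋₁ = 1, q₋₁ = 0):
  k = 0: a₀ = 3; p₀/q₀ = 3/1; p₀² − 14·q₀² = 9 − 14 = -5.
  k = 1: m = 3, d = 5, a = ⌊(3 + 3)/5⌋ = 1; p/q = (1·3 + 1)/(1·1 + 0) = 4/1; p² − 14·q² = 16 − 14 = 2.
  k = 2: m = 2, d = 2, a = ⌊(3 + 2)/2⌋ = 2; p/q = (2·4 + 3)/(2·1 + 1) = 11/3; p² − 14·q² = 121 − 126 = -5.
  k = 3: m = 2, d = 5, a = ⌊(3 + 2)/5⌋ = 1; p/q = (1·11 + 4)/(1·3 + 1) = 15/4; p² − 14·q² = 225 − 224 = 1.
  The first convergent with p² − 14·q² = 1 gives the fundamental solution (x₁, y₁) = (15, 4).
Step 2: Apply the recurrence (x_{n+1}, y_{n+1}) = (x₁x_n + 14y₁y_n, x₁y_n + y₁x_n) repeatedly.
  From (x_1, y_1) = (15, 4): x_2 = 15·15 + 14·4·4 = 449; y_2 = 15·4 + 4·15 = 120.
  From (x_2, y_2) = (449, 120): x_3 = 15·449 + 14·4·120 = 13455; y_3 = 15·120 + 4·449 = 3596.
  From (x_3, y_3) = (13455, 3596): x_4 = 15·13455 + 14·4·3596 = 403201; y_4 = 15·3596 + 4·13455 = 107760.
  From (x_4, y_4) = (403201, 107760): x_5 = 15·403201 + 14·4·107760 = 12082575; y_5 = 15·107760 + 4·403201 = 3229204.
  From (x_5, y_5) = (12082575, 3229204): x_6 = 15·12082575 + 14·4·3229204 = 362074049; y_6 = 15·3229204 + 4·12082575 = 96768360.
  From (x_6, y_6) = (362074049, 96768360): x_7 = 15·362074049 + 14·4·96768360 = 10850138895; y_7 = 15·96768360 + 4·362074049 = 2899821596.
Step 3: Verify x_7² - 14·y_7² = 117725514040791821025 - 117725514040791821024 = 1 (should be 1). ✓

(x_1, y_1) = (15, 4); (x_7, y_7) = (10850138895, 2899821596).


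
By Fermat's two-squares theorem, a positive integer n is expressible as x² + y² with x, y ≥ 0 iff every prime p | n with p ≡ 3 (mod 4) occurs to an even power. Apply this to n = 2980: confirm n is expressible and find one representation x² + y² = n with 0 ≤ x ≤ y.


Step 1: Factor n = 2980 = 2^2 · 5 · 149.
Step 2: Check the mod-4 condition on each prime factor: 2 = 2 (special); 5 ≡ 1 (mod 4), exponent 1; 149 ≡ 1 (mod 4), exponent 1.
All primes ≡ 3 (mod 4) appear to even exponent (or don't appear), so by the two-squares theorem n IS expressible as a sum of two squares.
Step 3: Build a representation. Group n = k² · m with k = 2 and m = 5 · 149 = 745 (a product of primes ≡ 1 (mod 4)); a representation of m scales to one of n via (k·x)² + (k·y)² = k²(x² + y²). Each prime p ≡ 1 (mod 4) is itself a sum of two squares; find a² by testing p − a² for a perfect square:
  5: 5 − 1² = 4 = 2² ⇒ 5 = 1² + 2².
  149: 149 − 1² = 148, 149 − 2² = 145, 149 − 3² = 140, 149 − 4² = 133, 149 − 5² = 124, 149 − 6² = 113, 149 − 7² = 100 = 10² ⇒ 149 = 7² + 10².
  Combine using the Brahmagupta–Fibonacci identity (a² + b²)(c² + d²) = (ac − bd)² + (ad + bc)² = (ac + bd)² + (ad − bc)²:
  5 · 149 = 745: from (1² + 2²)(7² + 10²), take (1·7 − 2·10, 1·10 + 2·7) = (7 − 20, 10 + 14) = (-13, 24); dropping signs (only squares matter) gives (13, 24); check 13² + 24² = 169 + 576 = 745 ✓.
  Scale by k = 2: (2·13, 2·24) = (26, 48).
Step 4: Order so x ≤ y and verify: 26² + 48² = 676 + 2304 = 2980 = n. ✓

n = 2980 = 26² + 48² (one valid representation with x ≤ y).


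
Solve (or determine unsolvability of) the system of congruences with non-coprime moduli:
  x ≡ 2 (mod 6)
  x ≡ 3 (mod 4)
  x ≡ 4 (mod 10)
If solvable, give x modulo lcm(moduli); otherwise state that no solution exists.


Moduli 6, 4, 10 are not pairwise coprime, so CRT works modulo lcm(m_i) when all pairwise compatibility conditions hold.
Pairwise compatibility: gcd(m_i, m_j) must divide a_i - a_j for every pair.
Merge one congruence at a time:
  Start: x ≡ 2 (mod 6).
  Combine with x ≡ 3 (mod 4): gcd(6, 4) = 2, and 3 - 2 = 1 is NOT divisible by 2.
    ⇒ system is inconsistent (no integer solution).

No solution (the system is inconsistent).


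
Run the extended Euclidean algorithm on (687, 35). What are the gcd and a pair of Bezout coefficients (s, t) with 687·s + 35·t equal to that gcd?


Euclidean algorithm on (687, 35) — divide until remainder is 0:
  687 = 19 · 35 + 22
  35 = 1 · 22 + 13
  22 = 1 · 13 + 9
  13 = 1 · 9 + 4
  9 = 2 · 4 + 1
  4 = 4 · 1 + 0
gcd(687, 35) = 1.
Track Bezout coefficients alongside the remainders: start with r₀ = 687 = a·1 + b·0 (s = 1, t = 0) and r₁ = 35 = a·0 + b·1 (s = 0, t = 1); each new remainder r_{k+1} = r_{k-1} − q_k·r_k inherits s_{k+1} = s_{k-1} − q_k·s_k, t_{k+1} = t_{k-1} − q_k·t_k, so r_k = a·s_k + b·t_k at every step:
  q = 19: r = 22, s = 1 − 19·0 = 1, t = 0 − 19·1 = -19  (check: 687·1 + 35·(-19) = 22)
  q = 1: r = 13, s = 0 − 1·1 = -1, t = 1 − 1·(-19) = 20  (check: 687·(-1) + 35·20 = 13)
  q = 1: r = 9, s = 1 − 1·(-1) = 2, t = -19 − 1·20 = -39  (check: 687·2 + 35·(-39) = 9)
  q = 1: r = 4, s = -1 − 1·2 = -3, t = 20 − 1·(-39) = 59  (check: 687·(-3) + 35·59 = 4)
  q = 2: r = 1, s = 2 − 2·(-3) = 8, t = -39 − 2·59 = -157  (check: 687·8 + 35·(-157) = 1)
The row with r = 1 (the gcd) gives the Bezout coefficients s = 8, t = -157.
Result: 687 · (8) + 35 · (-157) = 1.

gcd(687, 35) = 1; s = 8, t = -157 (check: 687·8 + 35·(-157) = 1).


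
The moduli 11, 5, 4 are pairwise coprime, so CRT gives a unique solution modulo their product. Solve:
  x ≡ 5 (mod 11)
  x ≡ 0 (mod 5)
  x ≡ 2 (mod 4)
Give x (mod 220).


Moduli 11, 5, 4 are pairwise coprime; by CRT there is a unique solution modulo M = 11 · 5 · 4 = 220.
Solve pairwise, accumulating the modulus:
  Start with x ≡ 5 (mod 11).
  Combine with x ≡ 0 (mod 5): since gcd(11, 5) = 1, we get a unique residue mod 55.
    Write x = 5 + 11·t and substitute into x ≡ 0 (mod 5): 11·t ≡ 0 − 5 = -5 (mod 5).
    Reduce coefficients mod 5: 1·t ≡ 0 (mod 5).
    So t ≡ 0 (mod 5).
    Then x = 5 + 11·0 = 5, valid modulo lcm(11, 5) = 55: x ≡ 5 (mod 55).
  Combine with x ≡ 2 (mod 4): since gcd(55, 4) = 1, we get a unique residue mod 220.
    Write x = 5 + 55·t and substitute into x ≡ 2 (mod 4): 55·t ≡ 2 − 5 = -3 (mod 4).
    Reduce coefficients mod 4: 3·t ≡ 1 (mod 4).
    The inverse of 3 mod 4 is 3 (since 3·3 = 9 = 2·4 + 1), so t ≡ 3·1 = 3 ≡ 3 (mod 4).
    Then x = 5 + 55·3 = 170, valid modulo lcm(55, 4) = 220: x ≡ 170 (mod 220).
Verify: 170 mod 11 = 5 ✓, 170 mod 5 = 0 ✓, 170 mod 4 = 2 ✓.

x ≡ 170 (mod 220).


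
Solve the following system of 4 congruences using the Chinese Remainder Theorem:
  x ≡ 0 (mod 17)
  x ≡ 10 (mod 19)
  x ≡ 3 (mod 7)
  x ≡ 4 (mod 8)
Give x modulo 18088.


Product of moduli M = 17 · 19 · 7 · 8 = 18088.
Merge one congruence at a time:
  Start: x ≡ 0 (mod 17).
  Combine with x ≡ 10 (mod 19); new modulus lcm = 323.
    Write x = 0 + 17·t and substitute into x ≡ 10 (mod 19): 17·t ≡ 10 − 0 = 10 (mod 19).
    The inverse of 17 mod 19 is 9 (since 17·9 = 153 = 8·19 + 1), so t ≡ 9·10 = 90 ≡ 14 (mod 19).
    Then x = 0 + 17·14 = 238, valid modulo lcm(17, 19) = 323: x ≡ 238 (mod 323).
  Combine with x ≡ 3 (mod 7); new modulus lcm = 2261.
    Write x = 238 + 323·t and substitute into x ≡ 3 (mod 7): 323·t ≡ 3 − 238 = -235 (mod 7).
    Reduce coefficients mod 7: 1·t ≡ 3 (mod 7).
    So t ≡ 3 (mod 7).
    Then x = 238 + 323·3 = 1207, valid modulo lcm(323, 7) = 2261: x ≡ 1207 (mod 2261).
  Combine with x ≡ 4 (mod 8); new modulus lcm = 18088.
    Write x = 1207 + 2261·t and substitute into x ≡ 4 (mod 8): 2261·t ≡ 4 − 1207 = -1203 (mod 8).
    Reduce coefficients mod 8: 5·t ≡ 5 (mod 8).
    The inverse of 5 mod 8 is 5 (since 5·5 = 25 = 3·8 + 1), so t ≡ 5·5 = 25 ≡ 1 (mod 8).
    Then x = 1207 + 2261·1 = 3468, valid modulo lcm(2261, 8) = 18088: x ≡ 3468 (mod 18088).
Verify against each original: 3468 mod 17 = 0, 3468 mod 19 = 10, 3468 mod 7 = 3, 3468 mod 8 = 4.

x ≡ 3468 (mod 18088).


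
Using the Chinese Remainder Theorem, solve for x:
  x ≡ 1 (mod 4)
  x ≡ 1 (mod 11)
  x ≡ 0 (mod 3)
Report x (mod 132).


Moduli 4, 11, 3 are pairwise coprime; by CRT there is a unique solution modulo M = 4 · 11 · 3 = 132.
Solve pairwise, accumulating the modulus:
  Start with x ≡ 1 (mod 4).
  Combine with x ≡ 1 (mod 11): since gcd(4, 11) = 1, we get a unique residue mod 44.
    Write x = 1 + 4·t and substitute into x ≡ 1 (mod 11): 4·t ≡ 1 − 1 = 0 (mod 11).
    The inverse of 4 mod 11 is 3 (since 4·3 = 12 = 1·11 + 1), so t ≡ 3·0 = 0 ≡ 0 (mod 11).
    Then x = 1 + 4·0 = 1, valid modulo lcm(4, 11) = 44: x ≡ 1 (mod 44).
  Combine with x ≡ 0 (mod 3): since gcd(44, 3) = 1, we get a unique residue mod 132.
    Write x = 1 + 44·t and substitute into x ≡ 0 (mod 3): 44·t ≡ 0 − 1 = -1 (mod 3).
    Reduce coefficients mod 3: 2·t ≡ 2 (mod 3).
    The inverse of 2 mod 3 is 2 (since 2·2 = 4 = 1·3 + 1), so t ≡ 2·2 = 4 ≡ 1 (mod 3).
    Then x = 1 + 44·1 = 45, valid modulo lcm(44, 3) = 132: x ≡ 45 (mod 132).
Verify: 45 mod 4 = 1 ✓, 45 mod 11 = 1 ✓, 45 mod 3 = 0 ✓.

x ≡ 45 (mod 132).


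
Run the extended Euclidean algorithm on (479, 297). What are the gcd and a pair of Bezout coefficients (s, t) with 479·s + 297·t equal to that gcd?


Euclidean algorithm on (479, 297) — divide until remainder is 0:
  479 = 1 · 297 + 182
  297 = 1 · 182 + 115
  182 = 1 · 115 + 67
  115 = 1 · 67 + 48
  67 = 1 · 48 + 19
  48 = 2 · 19 + 10
  19 = 1 · 10 + 9
  10 = 1 · 9 + 1
  9 = 9 · 1 + 0
gcd(479, 297) = 1.
Track Bezout coefficients alongside the remainders: start with r₀ = 479 = a·1 + b·0 (s = 1, t = 0) and r₁ = 297 = a·0 + b·1 (s = 0, t = 1); each new remainder r_{k+1} = r_{k-1} − q_k·r_k inherits s_{k+1} = s_{k-1} − q_k·s_k, t_{k+1} = t_{k-1} − q_k·t_k, so r_k = a·s_k + b·t_k at every step:
  q = 1: r = 182, s = 1 − 1·0 = 1, t = 0 − 1·1 = -1  (check: 479·1 + 297·(-1) = 182)
  q = 1: r = 115, s = 0 − 1·1 = -1, t = 1 − 1·(-1) = 2  (check: 479·(-1) + 297·2 = 115)
  q = 1: r = 67, s = 1 − 1·(-1) = 2, t = -1 − 1·2 = -3  (check: 479·2 + 297·(-3) = 67)
  q = 1: r = 48, s = -1 − 1·2 = -3, t = 2 − 1·(-3) = 5  (check: 479·(-3) + 297·5 = 48)
  q = 1: r = 19, s = 2 − 1·(-3) = 5, t = -3 − 1·5 = -8  (check: 479·5 + 297·(-8) = 19)
  q = 2: r = 10, s = -3 − 2·5 = -13, t = 5 − 2·(-8) = 21  (check: 479·(-13) + 297·21 = 10)
  q = 1: r = 9, s = 5 − 1·(-13) = 18, t = -8 − 1·21 = -29  (check: 479·18 + 297·(-29) = 9)
  q = 1: r = 1, s = -13 − 1·18 = -31, t = 21 − 1·(-29) = 50  (check: 479·(-31) + 297·50 = 1)
The row with r = 1 (the gcd) gives the Bezout coefficients s = -31, t = 50.
Result: 479 · (-31) + 297 · (50) = 1.

gcd(479, 297) = 1; s = -31, t = 50 (check: 479·(-31) + 297·50 = 1).


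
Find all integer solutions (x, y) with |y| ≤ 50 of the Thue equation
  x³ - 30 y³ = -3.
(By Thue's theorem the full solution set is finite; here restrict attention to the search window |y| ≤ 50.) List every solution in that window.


The equation is x³ - 30y³ = -3. For fixed y, x³ = 30·y³ − 3, so a solution requires the RHS to be a perfect cube.
Strategy: iterate y from -50 to 50, compute RHS = 30·y³ − 3, and check whether it is a (positive or negative) perfect cube.
Check small values of y:
  y = 0: RHS = -3 is not a perfect cube.
  y = 1: RHS = 27 = (3)³ ⇒ x = 3 works.
  y = -1: RHS = -33 is not a perfect cube.
  y = 2: RHS = 237 is not a perfect cube.
  y = -2: RHS = -243 is not a perfect cube.
  y = 3: RHS = 807 is not a perfect cube.
  y = -3: RHS = -813 is not a perfect cube.
Continuing the search up to |y| = 50 finds no further solutions beyond those listed.
Collected solutions: (3, 1).

Solutions (with |y| ≤ 50): (3, 1).


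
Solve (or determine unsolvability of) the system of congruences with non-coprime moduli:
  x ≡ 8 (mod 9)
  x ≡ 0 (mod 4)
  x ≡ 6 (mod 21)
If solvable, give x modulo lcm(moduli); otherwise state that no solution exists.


Moduli 9, 4, 21 are not pairwise coprime, so CRT works modulo lcm(m_i) when all pairwise compatibility conditions hold.
Pairwise compatibility: gcd(m_i, m_j) must divide a_i - a_j for every pair.
Merge one congruence at a time:
  Start: x ≡ 8 (mod 9).
  Combine with x ≡ 0 (mod 4): gcd(9, 4) = 1; 0 - 8 = -8, which IS divisible by 1, so compatible.
    Write x = 8 + 9·t and substitute into x ≡ 0 (mod 4): 9·t ≡ 0 − 8 = -8 (mod 4).
    Reduce coefficients mod 4: 1·t ≡ 0 (mod 4).
    So t ≡ 0 (mod 4).
    Then x = 8 + 9·0 = 8, valid modulo lcm(9, 4) = 36: x ≡ 8 (mod 36).
  Combine with x ≡ 6 (mod 21): gcd(36, 21) = 3, and 6 - 8 = -2 is NOT divisible by 3.
    ⇒ system is inconsistent (no integer solution).

No solution (the system is inconsistent).


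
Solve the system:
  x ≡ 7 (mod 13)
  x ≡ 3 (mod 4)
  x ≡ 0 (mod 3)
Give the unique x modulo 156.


Moduli 13, 4, 3 are pairwise coprime; by CRT there is a unique solution modulo M = 13 · 4 · 3 = 156.
Solve pairwise, accumulating the modulus:
  Start with x ≡ 7 (mod 13).
  Combine with x ≡ 3 (mod 4): since gcd(13, 4) = 1, we get a unique residue mod 52.
    Write x = 7 + 13·t and substitute into x ≡ 3 (mod 4): 13·t ≡ 3 − 7 = -4 (mod 4).
    Reduce coefficients mod 4: 1·t ≡ 0 (mod 4).
    So t ≡ 0 (mod 4).
    Then x = 7 + 13·0 = 7, valid modulo lcm(13, 4) = 52: x ≡ 7 (mod 52).
  Combine with x ≡ 0 (mod 3): since gcd(52, 3) = 1, we get a unique residue mod 156.
    Write x = 7 + 52·t and substitute into x ≡ 0 (mod 3): 52·t ≡ 0 − 7 = -7 (mod 3).
    Reduce coefficients mod 3: 1·t ≡ 2 (mod 3).
    So t ≡ 2 (mod 3).
    Then x = 7 + 52·2 = 111, valid modulo lcm(52, 3) = 156: x ≡ 111 (mod 156).
Verify: 111 mod 13 = 7 ✓, 111 mod 4 = 3 ✓, 111 mod 3 = 0 ✓.

x ≡ 111 (mod 156).


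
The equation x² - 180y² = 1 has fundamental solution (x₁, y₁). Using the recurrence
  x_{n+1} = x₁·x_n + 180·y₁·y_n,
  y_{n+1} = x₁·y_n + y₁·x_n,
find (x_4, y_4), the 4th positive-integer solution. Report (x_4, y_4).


Step 1: Find the fundamental solution (x₁, y₁) of x² - 180y² = 1.
  Expand √180 as a continued fraction. a₀ = ⌊√180⌋ = 13; iterate m_{k+1} = d_k·a_k − m_k, d_{k+1} = (180 − m_{k+1}²)/d_k, a_{k+1} = ⌊(a₀ + m_{k+1})/d_{k+1}⌋ (starting m₀ = 0, d₀ = 1), with convergents p_k = a_k·p_{k-1} + p_{k-2}, q_k = a_k·q_{k-1} + q_{k-2} (p₋₁ = 1, q₋₁ = 0):
  k = 0: a₀ = 13; p₀/q₀ = 13/1; p₀² − 180·q₀² = 169 − 180 = -11.
  k = 1: m = 13, d = 11, a = ⌊(13 + 13)/11⌋ = 2; p/q = (2·13 + 1)/(2·1 + 0) = 27/2; p² − 180·q² = 729 − 720 = 9.
  k = 2: m = 9, d = 9, a = ⌊(13 + 9)/9⌋ = 2; p/q = (2·27 + 13)/(2·2 + 1) = 67/5; p² − 180·q² = 4489 − 4500 = -11.
  k = 3: m = 9, d = 11, a = ⌊(13 + 9)/11⌋ = 2; p/q = (2·67 + 27)/(2·5 + 2) = 161/12; p² − 180·q² = 25921 − 25920 = 1.
  The first convergent with p² − 180·q² = 1 gives the fundamental solution (x₁, y₁) = (161, 12).
Step 2: Apply the recurrence (x_{n+1}, y_{n+1}) = (x₁x_n + 180y₁y_n, x₁y_n + y₁x_n) repeatedly.
  From (x_1, y_1) = (161, 12): x_2 = 161·161 + 180·12·12 = 51841; y_2 = 161·12 + 12·161 = 3864.
  From (x_2, y_2) = (51841, 3864): x_3 = 161·51841 + 180·12·3864 = 16692641; y_3 = 161·3864 + 12·51841 = 1244196.
  From (x_3, y_3) = (16692641, 1244196): x_4 = 161·16692641 + 180·12·1244196 = 5374978561; y_4 = 161·1244196 + 12·16692641 = 400627248.
Step 3: Verify x_4² - 180·y_4² = 28890394531209630721 - 28890394531209630720 = 1 (should be 1). ✓

(x_1, y_1) = (161, 12); (x_4, y_4) = (5374978561, 400627248).


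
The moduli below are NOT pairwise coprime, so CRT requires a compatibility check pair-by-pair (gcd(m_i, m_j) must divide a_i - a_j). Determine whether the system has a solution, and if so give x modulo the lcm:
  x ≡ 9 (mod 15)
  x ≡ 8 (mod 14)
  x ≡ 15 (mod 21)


Moduli 15, 14, 21 are not pairwise coprime, so CRT works modulo lcm(m_i) when all pairwise compatibility conditions hold.
Pairwise compatibility: gcd(m_i, m_j) must divide a_i - a_j for every pair.
Merge one congruence at a time:
  Start: x ≡ 9 (mod 15).
  Combine with x ≡ 8 (mod 14): gcd(15, 14) = 1; 8 - 9 = -1, which IS divisible by 1, so compatible.
    Write x = 9 + 15·t and substitute into x ≡ 8 (mod 14): 15·t ≡ 8 − 9 = -1 (mod 14).
    Reduce coefficients mod 14: 1·t ≡ 13 (mod 14).
    So t ≡ 13 (mod 14).
    Then x = 9 + 15·13 = 204, valid modulo lcm(15, 14) = 210: x ≡ 204 (mod 210).
  Combine with x ≡ 15 (mod 21): gcd(210, 21) = 21; 15 - 204 = -189, which IS divisible by 21, so compatible.
    Write x = 204 + 210·t and substitute into x ≡ 15 (mod 21): 210·t ≡ 15 − 204 = -189 (mod 21).
    Divide the congruence (and modulus) by g = 21: 10·t ≡ -9 (mod 1).
    Modulo 1 every t works; take t = 0.
    Then x = 204 + 210·0 = 204, valid modulo lcm(210, 21) = 210: x ≡ 204 (mod 210).
Verify: 204 mod 15 = 9, 204 mod 14 = 8, 204 mod 21 = 15.

x ≡ 204 (mod 210).


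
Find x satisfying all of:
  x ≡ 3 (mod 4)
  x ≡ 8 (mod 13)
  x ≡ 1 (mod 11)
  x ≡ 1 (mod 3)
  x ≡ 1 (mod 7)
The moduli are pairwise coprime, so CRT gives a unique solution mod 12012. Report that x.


Product of moduli M = 4 · 13 · 11 · 3 · 7 = 12012.
Merge one congruence at a time:
  Start: x ≡ 3 (mod 4).
  Combine with x ≡ 8 (mod 13); new modulus lcm = 52.
    Write x = 3 + 4·t and substitute into x ≡ 8 (mod 13): 4·t ≡ 8 − 3 = 5 (mod 13).
    The inverse of 4 mod 13 is 10 (since 4·10 = 40 = 3·13 + 1), so t ≡ 10·5 = 50 ≡ 11 (mod 13).
    Then x = 3 + 4·11 = 47, valid modulo lcm(4, 13) = 52: x ≡ 47 (mod 52).
  Combine with x ≡ 1 (mod 11); new modulus lcm = 572.
    Write x = 47 + 52·t and substitute into x ≡ 1 (mod 11): 52·t ≡ 1 − 47 = -46 (mod 11).
    Reduce coefficients mod 11: 8·t ≡ 9 (mod 11).
    The inverse of 8 mod 11 is 7 (since 8·7 = 56 = 5·11 + 1), so t ≡ 7·9 = 63 ≡ 8 (mod 11).
    Then x = 47 + 52·8 = 463, valid modulo lcm(52, 11) = 572: x ≡ 463 (mod 572).
  Combine with x ≡ 1 (mod 3); new modulus lcm = 1716.
    Write x = 463 + 572·t and substitute into x ≡ 1 (mod 3): 572·t ≡ 1 − 463 = -462 (mod 3).
    Reduce coefficients mod 3: 2·t ≡ 0 (mod 3).
    The inverse of 2 mod 3 is 2 (since 2·2 = 4 = 1·3 + 1), so t ≡ 2·0 = 0 ≡ 0 (mod 3).
    Then x = 463 + 572·0 = 463, valid modulo lcm(572, 3) = 1716: x ≡ 463 (mod 1716).
  Combine with x ≡ 1 (mod 7); new modulus lcm = 12012.
    Write x = 463 + 1716·t and substitute into x ≡ 1 (mod 7): 1716·t ≡ 1 − 463 = -462 (mod 7).
    Reduce coefficients mod 7: 1·t ≡ 0 (mod 7).
    So t ≡ 0 (mod 7).
    Then x = 463 + 1716·0 = 463, valid modulo lcm(1716, 7) = 12012: x ≡ 463 (mod 12012).
Verify against each original: 463 mod 4 = 3, 463 mod 13 = 8, 463 mod 11 = 1, 463 mod 3 = 1, 463 mod 7 = 1.

x ≡ 463 (mod 12012).


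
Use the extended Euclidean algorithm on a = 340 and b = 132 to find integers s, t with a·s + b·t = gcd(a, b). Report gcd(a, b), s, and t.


Euclidean algorithm on (340, 132) — divide until remainder is 0:
  340 = 2 · 132 + 76
  132 = 1 · 76 + 56
  76 = 1 · 56 + 20
  56 = 2 · 20 + 16
  20 = 1 · 16 + 4
  16 = 4 · 4 + 0
gcd(340, 132) = 4.
Track Bezout coefficients alongside the remainders: start with r₀ = 340 = a·1 + b·0 (s = 1, t = 0) and r₁ = 132 = a·0 + b·1 (s = 0, t = 1); each new remainder r_{k+1} = r_{k-1} − q_k·r_k inherits s_{k+1} = s_{k-1} − q_k·s_k, t_{k+1} = t_{k-1} − q_k·t_k, so r_k = a·s_k + b·t_k at every step:
  q = 2: r = 76, s = 1 − 2·0 = 1, t = 0 − 2·1 = -2  (check: 340·1 + 132·(-2) = 76)
  q = 1: r = 56, s = 0 − 1·1 = -1, t = 1 − 1·(-2) = 3  (check: 340·(-1) + 132·3 = 56)
  q = 1: r = 20, s = 1 − 1·(-1) = 2, t = -2 − 1·3 = -5  (check: 340·2 + 132·(-5) = 20)
  q = 2: r = 16, s = -1 − 2·2 = -5, t = 3 − 2·(-5) = 13  (check: 340·(-5) + 132·13 = 16)
  q = 1: r = 4, s = 2 − 1·(-5) = 7, t = -5 − 1·13 = -18  (check: 340·7 + 132·(-18) = 4)
The row with r = 4 (the gcd) gives the Bezout coefficients s = 7, t = -18.
Result: 340 · (7) + 132 · (-18) = 4.

gcd(340, 132) = 4; s = 7, t = -18 (check: 340·7 + 132·(-18) = 4).
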